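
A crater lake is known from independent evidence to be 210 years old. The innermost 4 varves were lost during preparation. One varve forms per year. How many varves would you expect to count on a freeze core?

At one varve per year, 210 years correspond to 210 varves.
210 − 4 missed = 206 varves expected in the prepared section.

206 varves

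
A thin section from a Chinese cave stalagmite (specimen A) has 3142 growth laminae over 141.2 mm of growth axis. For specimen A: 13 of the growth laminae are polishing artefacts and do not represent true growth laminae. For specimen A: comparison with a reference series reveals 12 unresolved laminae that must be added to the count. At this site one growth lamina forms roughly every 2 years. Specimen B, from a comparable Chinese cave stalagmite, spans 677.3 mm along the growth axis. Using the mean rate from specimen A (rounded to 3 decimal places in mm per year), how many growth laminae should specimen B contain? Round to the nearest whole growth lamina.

15393 growth laminae

Specimen A: correcting the raw count gives 3142 − 13 + 12 = 3141 true growth laminae.
Specimen A: multiplying by 2 years per growth lamina: 3141 × 2 = 6282 years.
A: 141.2 mm over 6282 years gives 141.2 / 6282 ≈ 0.022 mm per year.
For B, 677.3 / 0.022 = 30786.36 years; at 2 years per growth lamina that is 30786.36 / 2 ≈ 15393 growth laminae.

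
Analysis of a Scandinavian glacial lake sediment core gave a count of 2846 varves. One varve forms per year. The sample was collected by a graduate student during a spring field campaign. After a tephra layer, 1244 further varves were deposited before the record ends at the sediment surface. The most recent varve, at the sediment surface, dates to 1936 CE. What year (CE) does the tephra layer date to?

There are 1244 varves younger than the tephra layer.
The varve at the sediment surface is 1936 CE, so the tephra layer dates to 1936 − 1244 = 692 CE.

692 CE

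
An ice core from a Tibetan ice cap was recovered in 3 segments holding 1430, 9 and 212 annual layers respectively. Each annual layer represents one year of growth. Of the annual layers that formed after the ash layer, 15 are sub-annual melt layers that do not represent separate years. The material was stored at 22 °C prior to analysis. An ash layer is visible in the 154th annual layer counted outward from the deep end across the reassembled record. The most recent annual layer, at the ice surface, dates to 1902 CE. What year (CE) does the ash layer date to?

Total annual layers = 1430 + 9 + 212 = 1651.
Between annual layer 154 and the ice surface there are 1651 − 154 = 1497 annual layers.
1497 − 15 false = 1482 true annual layers after the ash layer.
1902 − 1482 = 420 CE.

420 CE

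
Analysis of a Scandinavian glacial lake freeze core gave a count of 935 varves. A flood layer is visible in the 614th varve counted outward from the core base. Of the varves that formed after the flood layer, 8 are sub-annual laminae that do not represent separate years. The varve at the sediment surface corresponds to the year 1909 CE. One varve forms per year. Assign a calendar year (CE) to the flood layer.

935 − 614 = 321 varves lie beyond the flood layer toward the sediment surface.
321 − 8 false = 313 true varves after the flood layer.
The varve at the sediment surface is 1909 CE, so the flood layer dates to 1909 − 313 = 1596 CE.

1596 CE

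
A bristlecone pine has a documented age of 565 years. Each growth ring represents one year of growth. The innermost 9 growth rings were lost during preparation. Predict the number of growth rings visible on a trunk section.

At one growth ring per year, 565 years correspond to 565 growth rings.
565 − 9 missed = 556 growth rings expected in the prepared section.

556 growth rings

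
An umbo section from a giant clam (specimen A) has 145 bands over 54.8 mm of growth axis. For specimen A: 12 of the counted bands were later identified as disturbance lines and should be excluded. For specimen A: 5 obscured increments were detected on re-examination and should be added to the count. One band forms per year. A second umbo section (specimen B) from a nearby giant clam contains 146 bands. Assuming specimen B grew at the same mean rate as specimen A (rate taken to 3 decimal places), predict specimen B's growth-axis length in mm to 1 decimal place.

Specimen A: true band count = 145 − 12 + 5 = 138.
A: Extension rate ≈ 54.8 / 138 = 0.397 mm/year.
For B, 0.397 mm/year × 146 years = 58.0 mm.

58.0 mm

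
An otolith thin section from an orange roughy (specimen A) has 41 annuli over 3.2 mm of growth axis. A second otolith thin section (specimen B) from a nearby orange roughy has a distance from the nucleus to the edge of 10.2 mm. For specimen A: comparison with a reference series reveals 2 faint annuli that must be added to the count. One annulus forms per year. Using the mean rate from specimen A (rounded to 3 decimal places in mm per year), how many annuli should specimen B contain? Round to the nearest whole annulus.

Specimen A: adjusted count: 41 + 2 = 43 annuli.
A: 3.2 mm over 43 years gives 3.2 / 43 ≈ 0.074 mm per year.
B spans 10.2 / 0.074 = 137.84 years ≈ 138 annuli.

138 annuli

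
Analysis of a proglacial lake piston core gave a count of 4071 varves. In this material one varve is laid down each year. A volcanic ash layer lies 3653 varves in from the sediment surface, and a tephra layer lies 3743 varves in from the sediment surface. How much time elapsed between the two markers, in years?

The two markers are separated by 3743 − 3653 = 90 varves.
At one varve per year, 90 years elapsed between them.

90 years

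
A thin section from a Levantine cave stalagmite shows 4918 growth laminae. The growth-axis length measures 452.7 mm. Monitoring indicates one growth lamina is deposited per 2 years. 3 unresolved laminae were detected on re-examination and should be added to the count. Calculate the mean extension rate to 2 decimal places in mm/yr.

True growth lamina count = 4918 + 3 = 4921.
At 2 years per growth lamina, 4921 × 2 = 9842 years.
Mean rate = 452.7 mm / 9842 years ≈ 0.05 mm/yr.

0.05 mm/yr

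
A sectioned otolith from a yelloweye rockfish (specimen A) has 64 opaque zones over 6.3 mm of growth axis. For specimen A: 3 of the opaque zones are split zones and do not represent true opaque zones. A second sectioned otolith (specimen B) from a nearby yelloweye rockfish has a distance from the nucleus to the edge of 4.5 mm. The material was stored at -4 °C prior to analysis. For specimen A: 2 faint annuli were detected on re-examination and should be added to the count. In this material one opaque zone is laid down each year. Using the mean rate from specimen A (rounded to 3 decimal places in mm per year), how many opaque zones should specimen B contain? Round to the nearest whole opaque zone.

45 opaque zones

Specimen A: after corrections the count is 64 − 3 + 2 = 63 opaque zones.
A: Extension rate ≈ 6.3 / 63 = 0.100 mm/yr.
Specimen B: 4.5 mm / 0.100 mm per year = 45.00 years ≈ 45 opaque zones.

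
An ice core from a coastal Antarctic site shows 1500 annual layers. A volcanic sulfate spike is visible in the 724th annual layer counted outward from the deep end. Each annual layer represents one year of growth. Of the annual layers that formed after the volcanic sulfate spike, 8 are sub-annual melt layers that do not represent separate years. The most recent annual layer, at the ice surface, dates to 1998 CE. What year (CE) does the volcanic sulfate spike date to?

1500 − 724 = 776 annual layers lie beyond the volcanic sulfate spike toward the ice surface.
Excluding 8 false annual layers: 776 − 8 = 768.
The annual layer at the ice surface is 1998 CE, so the volcanic sulfate spike dates to 1998 − 768 = 1230 CE.

1230 CE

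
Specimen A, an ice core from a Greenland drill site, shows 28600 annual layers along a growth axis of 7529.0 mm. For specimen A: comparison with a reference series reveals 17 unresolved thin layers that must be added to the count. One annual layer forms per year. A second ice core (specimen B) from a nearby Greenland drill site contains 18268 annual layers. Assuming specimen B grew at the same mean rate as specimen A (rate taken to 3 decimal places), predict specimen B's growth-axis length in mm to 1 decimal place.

Specimen A: true annual layer count = 28600 + 17 = 28617.
A: Mean rate = 7529.0 mm / 28617 years ≈ 0.263 mm per year.
For B, 0.263 mm/year × 18268 years = 4804.5 mm.

4804.5 mm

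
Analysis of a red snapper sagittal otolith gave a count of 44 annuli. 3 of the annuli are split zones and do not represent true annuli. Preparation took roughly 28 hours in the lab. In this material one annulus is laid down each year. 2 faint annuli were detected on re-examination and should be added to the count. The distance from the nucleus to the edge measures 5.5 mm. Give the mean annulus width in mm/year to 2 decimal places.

Adjusted count: 44 − 3 + 2 = 43 annuli.
Mean rate = 5.5 mm / 43 years ≈ 0.13 mm/year.

0.13 mm/year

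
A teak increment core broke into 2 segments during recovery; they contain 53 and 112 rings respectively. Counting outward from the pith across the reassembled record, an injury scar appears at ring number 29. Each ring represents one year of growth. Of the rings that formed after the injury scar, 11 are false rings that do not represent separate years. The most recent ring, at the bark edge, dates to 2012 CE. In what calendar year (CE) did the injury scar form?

1887 CE

Total rings = 53 + 112 = 165.
165 − 29 = 136 rings lie beyond the injury scar toward the bark edge.
136 − 11 false = 125 true rings after the injury scar.
Counting back 125 years from 2012 CE places the injury scar in 2012 − 125 = 1887 CE.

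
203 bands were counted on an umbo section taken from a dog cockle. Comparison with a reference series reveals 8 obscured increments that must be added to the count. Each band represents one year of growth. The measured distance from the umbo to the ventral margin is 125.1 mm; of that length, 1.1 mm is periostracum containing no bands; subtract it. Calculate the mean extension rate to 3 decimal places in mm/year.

True band count = 203 + 8 = 211.
Net length = 125.1 − 1.1 = 124.0 mm.
124.0 mm over 211 years gives 124.0 / 211 ≈ 0.588 mm/year.

0.588 mm/year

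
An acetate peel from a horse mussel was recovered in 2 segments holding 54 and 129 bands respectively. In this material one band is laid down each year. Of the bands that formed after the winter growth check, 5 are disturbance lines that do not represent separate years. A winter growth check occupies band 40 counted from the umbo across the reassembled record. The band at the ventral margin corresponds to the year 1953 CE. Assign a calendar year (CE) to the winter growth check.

Total bands = 54 + 129 = 183.
Between band 40 and the ventral margin there are 183 − 40 = 143 bands.
Excluding 5 false bands: 143 − 5 = 138.
The band at the ventral margin is 1953 CE, so the winter growth check dates to 1953 − 138 = 1815 CE.

1815 CE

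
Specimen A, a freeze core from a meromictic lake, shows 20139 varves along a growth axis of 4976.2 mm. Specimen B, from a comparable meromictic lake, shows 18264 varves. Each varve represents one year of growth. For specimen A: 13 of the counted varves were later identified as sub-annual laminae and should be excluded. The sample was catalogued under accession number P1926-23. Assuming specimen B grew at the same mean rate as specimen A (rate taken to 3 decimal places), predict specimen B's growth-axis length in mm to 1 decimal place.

4511.2 mm

Specimen A: after corrections the count is 20139 − 13 = 20126 varves.
A: Extension rate ≈ 4976.2 / 20126 = 0.247 mm per year.
For B, 0.247 mm/year × 18264 years = 4511.2 mm.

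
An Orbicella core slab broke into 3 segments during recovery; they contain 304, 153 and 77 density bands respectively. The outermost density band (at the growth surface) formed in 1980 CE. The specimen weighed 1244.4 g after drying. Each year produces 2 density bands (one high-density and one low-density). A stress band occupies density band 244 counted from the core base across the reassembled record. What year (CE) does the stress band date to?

Total density bands = 304 + 153 + 77 = 534.
Between density band 244 and the growth surface there are 534 − 244 = 290 density bands.
290 density bands at 2 per year is 290 / 2 = 145 years.
1980 − 145 = 1835 CE.

1835 CE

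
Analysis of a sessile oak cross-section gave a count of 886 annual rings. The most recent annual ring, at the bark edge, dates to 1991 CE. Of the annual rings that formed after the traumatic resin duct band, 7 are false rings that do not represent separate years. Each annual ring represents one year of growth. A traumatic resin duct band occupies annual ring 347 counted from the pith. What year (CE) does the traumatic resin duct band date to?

1459 CE

The traumatic resin duct band sits at annual ring 347 from the pith, so 886 − 347 = 539 annual rings formed after it.
539 − 7 false = 532 true annual rings after the traumatic resin duct band.
Counting back 532 years from 1991 CE places the traumatic resin duct band in 1991 − 532 = 1459 CE.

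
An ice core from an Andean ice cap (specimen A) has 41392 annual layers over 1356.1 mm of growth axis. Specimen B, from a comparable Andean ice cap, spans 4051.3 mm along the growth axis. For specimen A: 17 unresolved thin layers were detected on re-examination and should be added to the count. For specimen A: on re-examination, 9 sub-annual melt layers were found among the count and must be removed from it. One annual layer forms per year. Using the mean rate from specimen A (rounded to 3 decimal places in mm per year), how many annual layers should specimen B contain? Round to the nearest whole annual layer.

122767 annual layers

Specimen A: true annual layer count = 41392 − 9 + 17 = 41400.
A: 1356.1 mm over 41400 years gives 1356.1 / 41400 ≈ 0.033 mm per year.
For B, 4051.3 / 0.033 = 122766.67 years ≈ 122767 annual layers.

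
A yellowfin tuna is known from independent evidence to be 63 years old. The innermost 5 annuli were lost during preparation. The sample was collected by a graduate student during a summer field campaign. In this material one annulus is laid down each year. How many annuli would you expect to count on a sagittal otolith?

At one annulus per year, 63 years correspond to 63 annuli.
Subtracting the 5 annuli not captured gives 63 − 5 = 58 annuli in the record.

58 annuli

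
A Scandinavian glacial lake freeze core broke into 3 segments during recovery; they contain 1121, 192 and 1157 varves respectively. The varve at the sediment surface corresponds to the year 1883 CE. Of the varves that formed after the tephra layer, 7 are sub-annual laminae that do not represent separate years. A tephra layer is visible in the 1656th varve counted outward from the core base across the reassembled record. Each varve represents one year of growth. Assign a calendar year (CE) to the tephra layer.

Total varves = 1121 + 192 + 1157 = 2470.
The tephra layer sits at varve 1656 from the core base, so 2470 − 1656 = 814 varves formed after it.
Removing the 7 false varves leaves 814 − 7 = 807 true varves beyond the tephra layer.
Counting back 807 years from 1883 CE places the tephra layer in 1883 − 807 = 1076 CE.

1076 CE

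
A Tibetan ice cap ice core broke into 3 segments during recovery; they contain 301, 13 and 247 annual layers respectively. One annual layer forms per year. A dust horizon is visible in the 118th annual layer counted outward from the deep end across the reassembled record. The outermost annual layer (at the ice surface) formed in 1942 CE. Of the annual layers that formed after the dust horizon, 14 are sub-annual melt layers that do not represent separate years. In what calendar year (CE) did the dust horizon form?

1513 CE

Total annual layers = 301 + 13 + 247 = 561.
561 − 118 = 443 annual layers lie beyond the dust horizon toward the ice surface.
Removing the 14 false annual layers leaves 443 − 14 = 429 true annual layers beyond the dust horizon.
1942 − 429 = 1513 CE.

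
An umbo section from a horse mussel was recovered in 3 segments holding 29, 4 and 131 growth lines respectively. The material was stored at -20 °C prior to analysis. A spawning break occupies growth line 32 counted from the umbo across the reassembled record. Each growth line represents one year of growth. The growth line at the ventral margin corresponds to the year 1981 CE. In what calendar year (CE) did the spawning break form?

1849 CE

Total growth lines = 29 + 4 + 131 = 164.
The spawning break sits at growth line 32 from the umbo, so 164 − 32 = 132 growth lines formed after it.
1981 − 132 = 1849 CE.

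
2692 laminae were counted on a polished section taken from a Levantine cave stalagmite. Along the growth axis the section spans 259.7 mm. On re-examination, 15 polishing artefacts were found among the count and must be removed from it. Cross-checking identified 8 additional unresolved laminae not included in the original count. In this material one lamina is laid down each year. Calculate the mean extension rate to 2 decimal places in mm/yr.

0.10 mm/yr

After corrections the count is 2692 − 15 + 8 = 2685 laminae.
Extension rate ≈ 259.7 / 2685 = 0.10 mm/yr.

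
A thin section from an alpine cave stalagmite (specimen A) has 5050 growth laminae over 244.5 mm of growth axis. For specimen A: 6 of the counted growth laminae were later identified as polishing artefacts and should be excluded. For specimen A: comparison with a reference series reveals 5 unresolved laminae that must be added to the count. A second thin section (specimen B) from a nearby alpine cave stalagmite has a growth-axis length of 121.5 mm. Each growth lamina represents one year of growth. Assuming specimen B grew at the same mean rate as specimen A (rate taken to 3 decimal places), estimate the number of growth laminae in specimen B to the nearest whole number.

Specimen A: adjusted count: 5050 − 6 + 5 = 5049 growth laminae.
A: Mean rate = 244.5 mm / 5049 years ≈ 0.048 mm/year.
B spans 121.5 / 0.048 = 2531.25 years ≈ 2531 growth laminae.

2531 growth laminae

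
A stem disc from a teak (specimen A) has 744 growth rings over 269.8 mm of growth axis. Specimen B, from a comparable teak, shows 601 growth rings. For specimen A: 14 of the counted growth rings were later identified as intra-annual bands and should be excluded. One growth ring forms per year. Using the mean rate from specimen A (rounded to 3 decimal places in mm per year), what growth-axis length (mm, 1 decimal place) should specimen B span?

Specimen A: after corrections the count is 744 − 14 = 730 growth rings.
A: 269.8 mm over 730 years gives 269.8 / 730 ≈ 0.370 mm per year.
For B, 0.370 mm/year × 601 years = 222.4 mm.

222.4 mm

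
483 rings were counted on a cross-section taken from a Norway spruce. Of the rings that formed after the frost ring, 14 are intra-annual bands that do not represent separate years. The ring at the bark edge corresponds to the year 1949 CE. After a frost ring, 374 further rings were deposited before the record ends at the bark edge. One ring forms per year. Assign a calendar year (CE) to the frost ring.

1589 CE

There are 374 rings younger than the frost ring.
374 − 14 false = 360 true rings after the frost ring.
The ring at the bark edge is 1949 CE, so the frost ring dates to 1949 − 360 = 1589 CE.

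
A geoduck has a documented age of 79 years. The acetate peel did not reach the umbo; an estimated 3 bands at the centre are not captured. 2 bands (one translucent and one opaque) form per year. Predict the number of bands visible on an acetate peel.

155 bands

79 years at 2 bands per year gives 79 × 2 = 158 bands.
Less the 3 uncaptured bands: 158 − 3 = 155.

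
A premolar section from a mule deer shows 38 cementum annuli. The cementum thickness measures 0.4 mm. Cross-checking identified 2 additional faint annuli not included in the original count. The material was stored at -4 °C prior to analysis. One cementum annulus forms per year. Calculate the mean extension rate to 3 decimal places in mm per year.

0.010 mm per year

True cementum annulus count = 38 + 2 = 40.
0.4 mm over 40 years gives 0.4 / 40 ≈ 0.010 mm per year.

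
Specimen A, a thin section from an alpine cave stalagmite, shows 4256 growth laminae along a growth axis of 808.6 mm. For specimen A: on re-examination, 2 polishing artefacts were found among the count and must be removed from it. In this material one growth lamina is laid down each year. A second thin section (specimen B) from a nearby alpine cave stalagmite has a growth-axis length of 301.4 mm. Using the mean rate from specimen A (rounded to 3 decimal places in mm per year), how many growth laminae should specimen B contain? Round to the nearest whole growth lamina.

Specimen A: true growth lamina count = 4256 − 2 = 4254.
A: 808.6 mm over 4254 years gives 808.6 / 4254 ≈ 0.190 mm per year.
Specimen B: 301.4 mm / 0.190 mm per year = 1586.32 years ≈ 1586 growth laminae.

1586 growth laminae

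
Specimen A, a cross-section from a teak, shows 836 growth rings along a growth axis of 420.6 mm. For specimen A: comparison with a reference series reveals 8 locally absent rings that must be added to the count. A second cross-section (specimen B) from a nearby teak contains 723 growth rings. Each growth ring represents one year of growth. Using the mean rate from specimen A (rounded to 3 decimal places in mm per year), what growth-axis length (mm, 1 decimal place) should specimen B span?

360.1 mm

Specimen A: after corrections the count is 836 + 8 = 844 growth rings.
A: 420.6 mm over 844 years gives 420.6 / 844 ≈ 0.498 mm per year.
B's length ≈ 0.498 × 723 = 360.1 mm.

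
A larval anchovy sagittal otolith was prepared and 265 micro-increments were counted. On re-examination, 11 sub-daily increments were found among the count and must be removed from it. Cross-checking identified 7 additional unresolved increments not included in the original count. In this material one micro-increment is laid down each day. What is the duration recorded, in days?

261 days

After corrections the count is 265 − 11 + 7 = 261 micro-increments.
At one micro-increment per day, that is 261 days.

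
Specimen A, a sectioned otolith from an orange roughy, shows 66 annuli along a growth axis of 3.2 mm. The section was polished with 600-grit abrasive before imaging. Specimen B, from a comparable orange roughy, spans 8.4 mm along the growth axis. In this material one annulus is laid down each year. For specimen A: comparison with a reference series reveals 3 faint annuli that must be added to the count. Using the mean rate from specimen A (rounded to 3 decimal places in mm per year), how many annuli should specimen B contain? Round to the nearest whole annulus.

183 annuli

Specimen A: correcting the raw count gives 66 + 3 = 69 true annuli.
A: 3.2 mm over 69 years gives 3.2 / 69 ≈ 0.046 mm/year.
Specimen B: 8.4 mm / 0.046 mm per year = 182.61 years ≈ 183 annuli.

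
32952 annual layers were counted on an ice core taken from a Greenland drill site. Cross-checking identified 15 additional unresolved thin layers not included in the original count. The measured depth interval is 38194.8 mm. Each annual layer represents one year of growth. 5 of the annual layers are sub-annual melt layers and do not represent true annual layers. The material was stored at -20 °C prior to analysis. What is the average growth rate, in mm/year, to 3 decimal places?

Correcting the raw count gives 32952 − 5 + 15 = 32962 true annual layers.
Mean rate = 38194.8 mm / 32962 years ≈ 1.159 mm/year.

1.159 mm/year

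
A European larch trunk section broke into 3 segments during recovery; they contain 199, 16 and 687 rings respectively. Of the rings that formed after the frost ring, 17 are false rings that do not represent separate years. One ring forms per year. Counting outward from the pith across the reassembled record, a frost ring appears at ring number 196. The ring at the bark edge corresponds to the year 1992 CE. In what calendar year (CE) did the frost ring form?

Total rings = 199 + 16 + 687 = 902.
The frost ring sits at ring 196 from the pith, so 902 − 196 = 706 rings formed after it.
706 − 17 false = 689 true rings after the frost ring.
Counting back 689 years from 1992 CE places the frost ring in 1992 − 689 = 1303 CE.

1303 CE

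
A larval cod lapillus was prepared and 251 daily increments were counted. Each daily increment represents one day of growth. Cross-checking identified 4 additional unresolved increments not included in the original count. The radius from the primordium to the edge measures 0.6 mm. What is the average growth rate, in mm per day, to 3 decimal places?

Correcting the raw count gives 251 + 4 = 255 true daily increments.
Mean rate = 0.6 mm / 255 days ≈ 0.002 mm per day.

0.002 mm per day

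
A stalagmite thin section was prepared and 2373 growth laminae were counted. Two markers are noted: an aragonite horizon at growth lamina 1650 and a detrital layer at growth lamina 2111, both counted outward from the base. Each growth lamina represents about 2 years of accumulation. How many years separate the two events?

922 years

The two markers are separated by 2111 − 1650 = 461 growth laminae.
At 2 years per growth lamina, 461 × 2 = 922 years.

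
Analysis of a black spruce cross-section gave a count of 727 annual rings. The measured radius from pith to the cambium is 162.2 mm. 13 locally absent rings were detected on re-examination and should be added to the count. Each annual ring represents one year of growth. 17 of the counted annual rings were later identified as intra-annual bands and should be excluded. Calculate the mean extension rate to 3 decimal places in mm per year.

0.224 mm per year

Adjusted count: 727 − 17 + 13 = 723 annual rings.
162.2 mm over 723 years gives 162.2 / 723 ≈ 0.224 mm per year.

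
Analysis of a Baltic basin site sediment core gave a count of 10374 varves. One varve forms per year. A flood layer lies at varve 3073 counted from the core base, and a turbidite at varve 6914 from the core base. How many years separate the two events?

6914 − 3073 = 3841 varves lie between the two events.
One varve per year makes the interval 3841 years.

3841 yr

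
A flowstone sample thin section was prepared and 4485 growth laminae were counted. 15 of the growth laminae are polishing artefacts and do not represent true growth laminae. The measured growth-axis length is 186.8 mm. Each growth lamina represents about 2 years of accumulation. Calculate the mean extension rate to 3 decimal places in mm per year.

0.021 mm per year

True growth lamina count = 4485 − 15 = 4470.
At 2 years per growth lamina, 4470 × 2 = 8940 years.
Mean rate = 186.8 mm / 8940 years ≈ 0.021 mm per year.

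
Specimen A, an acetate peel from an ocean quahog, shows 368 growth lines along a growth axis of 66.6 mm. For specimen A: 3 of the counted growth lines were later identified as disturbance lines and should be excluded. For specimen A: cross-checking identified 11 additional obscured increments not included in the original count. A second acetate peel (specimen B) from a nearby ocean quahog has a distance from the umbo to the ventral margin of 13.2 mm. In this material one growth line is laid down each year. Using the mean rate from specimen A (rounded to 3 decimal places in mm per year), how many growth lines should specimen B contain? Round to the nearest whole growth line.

75 growth lines

Specimen A: correcting the raw count gives 368 − 3 + 11 = 376 true growth lines.
A: 66.6 mm over 376 years gives 66.6 / 376 ≈ 0.177 mm/year.
For B, 13.2 / 0.177 = 74.58 years ≈ 75 growth lines.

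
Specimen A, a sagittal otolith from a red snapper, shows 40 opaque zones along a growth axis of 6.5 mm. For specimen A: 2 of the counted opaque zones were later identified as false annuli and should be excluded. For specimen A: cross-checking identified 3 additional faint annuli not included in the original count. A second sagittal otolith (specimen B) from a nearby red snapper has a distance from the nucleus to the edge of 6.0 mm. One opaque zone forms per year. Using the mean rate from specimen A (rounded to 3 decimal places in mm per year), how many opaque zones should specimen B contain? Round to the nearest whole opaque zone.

Specimen A: correcting the raw count gives 40 − 2 + 3 = 41 true opaque zones.
A: Mean rate = 6.5 mm / 41 years ≈ 0.159 mm per year.
B spans 6.0 / 0.159 = 37.74 years ≈ 38 opaque zones.

38 opaque zones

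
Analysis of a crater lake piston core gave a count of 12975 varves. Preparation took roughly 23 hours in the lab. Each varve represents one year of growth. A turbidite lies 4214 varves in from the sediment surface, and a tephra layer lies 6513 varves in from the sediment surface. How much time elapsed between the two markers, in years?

The two markers are separated by 6513 − 4214 = 2299 varves.
That is 2299 years at one varve per year.

2299 years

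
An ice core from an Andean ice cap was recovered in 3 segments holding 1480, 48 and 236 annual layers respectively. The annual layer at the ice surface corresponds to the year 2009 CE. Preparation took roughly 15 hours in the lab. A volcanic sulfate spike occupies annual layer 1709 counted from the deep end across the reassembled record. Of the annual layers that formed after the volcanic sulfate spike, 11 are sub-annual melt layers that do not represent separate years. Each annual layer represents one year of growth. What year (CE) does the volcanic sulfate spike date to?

Total annual layers = 1480 + 48 + 236 = 1764.
The volcanic sulfate spike sits at annual layer 1709 from the deep end, so 1764 − 1709 = 55 annual layers formed after it.
Removing the 11 false annual layers leaves 55 − 11 = 44 true annual layers beyond the volcanic sulfate spike.
The annual layer at the ice surface is 2009 CE, so the volcanic sulfate spike dates to 2009 − 44 = 1965 CE.

1965 CE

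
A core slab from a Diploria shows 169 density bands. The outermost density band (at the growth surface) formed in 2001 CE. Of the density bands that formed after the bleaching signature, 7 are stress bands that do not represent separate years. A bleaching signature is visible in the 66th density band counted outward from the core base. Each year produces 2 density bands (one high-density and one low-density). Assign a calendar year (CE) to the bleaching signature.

169 − 66 = 103 density bands lie beyond the bleaching signature toward the growth surface.
103 − 7 false = 96 true density bands after the bleaching signature.
Dividing by 2 density bands per year: 96 / 2 = 48 years.
2001 − 48 = 1953 CE.

1953 CE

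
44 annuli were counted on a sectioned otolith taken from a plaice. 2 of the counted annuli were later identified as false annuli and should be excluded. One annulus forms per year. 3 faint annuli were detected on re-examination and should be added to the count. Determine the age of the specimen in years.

Adjusted count: 44 − 2 + 3 = 45 annuli.
With a one-to-one annulus periodicity this is 45 years.

45 years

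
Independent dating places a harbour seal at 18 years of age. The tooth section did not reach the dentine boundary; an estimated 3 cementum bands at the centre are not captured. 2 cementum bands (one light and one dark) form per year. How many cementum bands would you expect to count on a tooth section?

33 cementum bands

Expected cementum bands: 18 × 2 = 36.
Less the 3 uncaptured cementum bands: 36 − 3 = 33.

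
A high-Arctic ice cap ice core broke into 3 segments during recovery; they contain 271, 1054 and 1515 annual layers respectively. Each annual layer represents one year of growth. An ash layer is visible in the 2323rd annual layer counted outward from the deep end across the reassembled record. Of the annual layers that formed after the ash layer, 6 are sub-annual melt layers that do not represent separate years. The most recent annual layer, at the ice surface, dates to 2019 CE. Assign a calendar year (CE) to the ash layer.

1508 CE

Total annual layers = 271 + 1054 + 1515 = 2840.
Between annual layer 2323 and the ice surface there are 2840 − 2323 = 517 annual layers.
517 − 6 false = 511 true annual layers after the ash layer.
Counting back 511 years from 2019 CE places the ash layer in 2019 − 511 = 1508 CE.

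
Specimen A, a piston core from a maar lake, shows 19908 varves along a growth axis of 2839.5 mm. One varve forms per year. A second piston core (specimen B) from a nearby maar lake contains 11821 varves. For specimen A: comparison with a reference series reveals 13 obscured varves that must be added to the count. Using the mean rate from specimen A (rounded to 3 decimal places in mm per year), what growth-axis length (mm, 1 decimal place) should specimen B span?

1690.4 mm

Specimen A: correcting the raw count gives 19908 + 13 = 19921 true varves.
A: Mean rate = 2839.5 mm / 19921 years ≈ 0.143 mm per year.
B's length ≈ 0.143 × 11821 = 1690.4 mm.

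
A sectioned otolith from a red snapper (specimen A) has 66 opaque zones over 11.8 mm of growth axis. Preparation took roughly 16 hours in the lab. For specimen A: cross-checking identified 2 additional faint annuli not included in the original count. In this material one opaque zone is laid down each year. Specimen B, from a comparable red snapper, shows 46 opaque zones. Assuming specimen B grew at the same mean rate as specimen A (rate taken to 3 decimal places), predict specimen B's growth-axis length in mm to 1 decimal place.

Specimen A: true opaque zone count = 66 + 2 = 68.
A: Extension rate ≈ 11.8 / 68 = 0.174 mm/yr.
Length of B = 0.174 × 46 = 8.0 mm.

8.0 mm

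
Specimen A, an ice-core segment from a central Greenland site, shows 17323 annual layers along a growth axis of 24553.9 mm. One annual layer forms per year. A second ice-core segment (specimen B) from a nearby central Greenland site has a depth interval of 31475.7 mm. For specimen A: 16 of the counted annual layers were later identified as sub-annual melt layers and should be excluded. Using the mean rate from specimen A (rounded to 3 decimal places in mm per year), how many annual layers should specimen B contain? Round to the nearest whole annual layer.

Specimen A: adjusted count: 17323 − 16 = 17307 annual layers.
A: Mean rate = 24553.9 mm / 17307 years ≈ 1.419 mm per year.
For B, 31475.7 / 1.419 = 22181.61 years ≈ 22182 annual layers.

22182 annual layers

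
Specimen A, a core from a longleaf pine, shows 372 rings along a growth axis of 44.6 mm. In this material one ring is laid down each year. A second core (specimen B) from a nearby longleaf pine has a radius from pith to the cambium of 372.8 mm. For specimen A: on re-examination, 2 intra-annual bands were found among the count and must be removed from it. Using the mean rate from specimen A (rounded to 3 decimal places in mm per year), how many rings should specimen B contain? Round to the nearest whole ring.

3081 rings

Specimen A: adjusted count: 372 − 2 = 370 rings.
A: Extension rate ≈ 44.6 / 370 = 0.121 mm/yr.
B spans 372.8 / 0.121 = 3080.99 years ≈ 3081 rings.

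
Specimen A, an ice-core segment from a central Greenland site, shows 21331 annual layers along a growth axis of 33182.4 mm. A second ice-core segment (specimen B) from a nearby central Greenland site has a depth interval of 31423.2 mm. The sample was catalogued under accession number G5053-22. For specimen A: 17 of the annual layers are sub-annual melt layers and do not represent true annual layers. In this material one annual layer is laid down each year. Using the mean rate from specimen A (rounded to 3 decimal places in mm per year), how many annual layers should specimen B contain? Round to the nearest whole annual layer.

20182 annual layers

Specimen A: true annual layer count = 21331 − 17 = 21314.
A: Mean rate = 33182.4 mm / 21314 years ≈ 1.557 mm per year.
B spans 31423.2 / 1.557 = 20181.89 years ≈ 20182 annual layers.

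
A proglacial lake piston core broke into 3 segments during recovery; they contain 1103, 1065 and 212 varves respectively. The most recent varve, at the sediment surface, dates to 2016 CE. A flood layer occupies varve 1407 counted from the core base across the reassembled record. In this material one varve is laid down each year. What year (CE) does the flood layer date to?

1043 CE

Total varves = 1103 + 1065 + 212 = 2380.
Between varve 1407 and the sediment surface there are 2380 − 1407 = 973 varves.
Counting back 973 years from 2016 CE places the flood layer in 2016 − 973 = 1043 CE.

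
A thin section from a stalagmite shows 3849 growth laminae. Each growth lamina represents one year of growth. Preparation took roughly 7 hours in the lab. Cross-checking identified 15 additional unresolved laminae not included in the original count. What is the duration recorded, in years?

Correcting the raw count gives 3849 + 15 = 3864 true growth laminae.
One growth lamina per year makes the duration 3864 years.

3864 years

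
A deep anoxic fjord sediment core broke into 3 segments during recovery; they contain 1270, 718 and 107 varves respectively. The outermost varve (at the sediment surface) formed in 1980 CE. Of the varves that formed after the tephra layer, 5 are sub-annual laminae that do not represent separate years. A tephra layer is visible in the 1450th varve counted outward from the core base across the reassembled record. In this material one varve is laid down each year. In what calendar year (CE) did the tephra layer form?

1340 CE

Total varves = 1270 + 718 + 107 = 2095.
2095 − 1450 = 645 varves lie beyond the tephra layer toward the sediment surface.
Removing the 5 false varves leaves 645 − 5 = 640 true varves beyond the tephra layer.
1980 − 640 = 1340 CE.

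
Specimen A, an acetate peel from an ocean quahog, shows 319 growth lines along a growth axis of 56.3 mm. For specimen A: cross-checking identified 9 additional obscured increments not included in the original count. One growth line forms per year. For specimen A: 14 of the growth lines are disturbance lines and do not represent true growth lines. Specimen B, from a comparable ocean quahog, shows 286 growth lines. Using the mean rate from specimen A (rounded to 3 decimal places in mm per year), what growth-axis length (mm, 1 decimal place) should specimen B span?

51.2 mm

Specimen A: adjusted count: 319 − 14 + 9 = 314 growth lines.
A: 56.3 mm over 314 years gives 56.3 / 314 ≈ 0.179 mm/year.
Length of B = 0.179 × 286 = 51.2 mm.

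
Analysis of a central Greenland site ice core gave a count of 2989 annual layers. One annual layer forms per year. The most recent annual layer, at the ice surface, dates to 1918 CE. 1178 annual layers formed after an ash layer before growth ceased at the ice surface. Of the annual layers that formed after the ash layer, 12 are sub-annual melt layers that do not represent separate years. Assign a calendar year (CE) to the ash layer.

1178 annual layers post-date the ash layer.
Excluding 12 false annual layers: 1178 − 12 = 1166.
Counting back 1166 years from 1918 CE places the ash layer in 1918 − 1166 = 752 CE.

752 CE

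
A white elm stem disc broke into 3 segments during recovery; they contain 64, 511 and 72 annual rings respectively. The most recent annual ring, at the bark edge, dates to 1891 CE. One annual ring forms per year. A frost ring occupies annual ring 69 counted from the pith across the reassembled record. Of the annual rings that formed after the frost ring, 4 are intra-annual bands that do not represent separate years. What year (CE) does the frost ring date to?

Total annual rings = 64 + 511 + 72 = 647.
Between annual ring 69 and the bark edge there are 647 − 69 = 578 annual rings.
Excluding 4 false annual rings: 578 − 4 = 574.
The annual ring at the bark edge is 1891 CE, so the frost ring dates to 1891 − 574 = 1317 CE.

1317 CE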